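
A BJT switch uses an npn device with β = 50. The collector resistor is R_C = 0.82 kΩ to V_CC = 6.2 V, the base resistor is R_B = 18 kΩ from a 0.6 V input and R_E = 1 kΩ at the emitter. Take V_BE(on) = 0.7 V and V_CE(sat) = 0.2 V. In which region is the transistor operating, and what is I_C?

V_BB = 0.6 V ≤ V_BE(on) = 0.7 V, so the base-emitter junction is not forward biased.
The transistor is in cutoff: I_B = I_C = 0.

cutoff; I_C ≈ 0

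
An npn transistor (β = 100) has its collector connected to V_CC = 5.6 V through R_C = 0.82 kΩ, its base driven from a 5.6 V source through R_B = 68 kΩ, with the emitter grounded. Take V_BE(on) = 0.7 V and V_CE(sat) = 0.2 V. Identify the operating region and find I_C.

saturation; I_C ≈ 6.6 mA

Assume active: I_B = (5.6 − 0.7)/68 = 0.0721 mA, giving I_C = β·I_B = 7.21 mA.
But then V_CE = 5.6 − 7.21×0.82 = -0.309 V < V_CE(sat) = 0.2 V — impossible in the active region.
So the transistor is saturated. With V_CE = 0.2 V, I_C = (V_CC − 0.2)/R_C = 5.4/0.82 = 6.59 mA.
Check: β·I_B = 7.21 mA > I_C = 6.59 mA, confirming saturation.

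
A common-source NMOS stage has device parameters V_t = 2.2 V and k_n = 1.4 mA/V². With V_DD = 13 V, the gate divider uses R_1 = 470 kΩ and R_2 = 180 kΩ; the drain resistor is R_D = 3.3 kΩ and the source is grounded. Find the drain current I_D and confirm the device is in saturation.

I_D ≈ 1.4 mA

V_G = V_DD·R_2/(R_1+R_2) = 13×180/650 = 3.6 V. With the source grounded, V_GS = V_G = 3.6 V.
Assume saturation: I_D = (k_n/2)(V_GS − V_t)² = (1.4/2)×(3.6 − 2.2)² = 0.7×1.4² = 1.37 mA.
V_DS = V_DD − I_D·R_D = 13 − 1.37×3.3 = 8.47 V.
Saturation requires V_DS ≥ V_GS − V_t = 1.4 V; 8.47 ≥ 1.4 ✓.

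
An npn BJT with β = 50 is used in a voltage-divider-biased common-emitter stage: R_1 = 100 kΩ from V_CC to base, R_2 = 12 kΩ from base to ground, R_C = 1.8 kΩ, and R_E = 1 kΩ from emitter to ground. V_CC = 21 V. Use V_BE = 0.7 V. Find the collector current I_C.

Thevenize the base divider: V_Th = V_CC·R_2/(R_1+R_2) = 21×12/112 = 2.25 V, R_Th = R_1‖R_2 = 10.7 kΩ.
Base-emitter loop: V_Th = I_B·R_Th + V_BE + (β+1)I_B·R_E, so I_B = (2.25 − 0.7) / (10.7 + 51×1) = 0.0251 mA.
I_C = β·I_B = 50×0.0251 = 1.26 mA, and I_E = (β+1)I_B = 1.28 mA.
V_CE = V_CC − I_C·R_C − I_E·R_E = 21 − 1.26×1.8 − 1.28×1 = 17.5 V.
V_CE = 17.5 V > 0.2 V confirms active-region operation.

I_C ≈ 1.3 mA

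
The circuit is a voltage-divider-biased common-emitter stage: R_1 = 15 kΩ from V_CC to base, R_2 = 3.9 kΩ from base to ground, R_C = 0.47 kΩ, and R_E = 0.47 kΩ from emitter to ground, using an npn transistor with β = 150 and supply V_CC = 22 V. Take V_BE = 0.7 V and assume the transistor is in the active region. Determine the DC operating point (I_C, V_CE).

Thevenize the base divider: V_Th = V_CC·R_2/(R_1+R_2) = 22×3.9/18.9 = 4.54 V, R_Th = R_1‖R_2 = 3.1 kΩ.
Base-emitter loop: V_Th = I_B·R_Th + V_BE + (β+1)I_B·R_E, so I_B = (4.54 − 0.7) / (3.1 + 151×0.47) = 0.0518 mA.
I_C = β·I_B = 150×0.0518 = 7.78 mA, and I_E = (β+1)I_B = 7.83 mA.
V_CE = V_CC − I_C·R_C − I_E·R_E = 22 − 7.78×0.47 − 7.83×0.47 = 14.7 V.
V_CE = 14.7 V > 0.2 V confirms active-region operation.

I_C ≈ 7.8 mA, V_CE ≈ 15 V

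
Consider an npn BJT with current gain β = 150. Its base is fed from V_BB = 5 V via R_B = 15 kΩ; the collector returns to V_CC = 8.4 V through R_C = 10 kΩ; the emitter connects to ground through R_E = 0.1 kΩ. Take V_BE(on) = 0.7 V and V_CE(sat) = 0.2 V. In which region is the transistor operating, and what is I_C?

Assume active: I_B = (5 − 0.7)/(15 + 151×0.1) = 0.143 mA, I_C = β·I_B = 21.4 mA.
Then V_CE = 8.4 − 21.4×10 − 21.6×0.1 = -208 V < 0.2 V — the active assumption fails.
Re-solve with V_CE = 0.2 V. KCL at the emitter: V_E/R_E = (V_BB−0.7−V_E)/R_B + (V_CC−0.2−V_E)/R_C, giving V_E = 0.109 V.
I_C = (V_CC − 0.2 − V_E)/R_C = (8.2 − 0.109)/10 = 0.809 mA.
Check: I_B = (4.3 − 0.109)/15 = 0.279 mA, and β·I_B = 41.9 mA > I_C, confirming saturation.

saturation; I_C ≈ 0.81 mA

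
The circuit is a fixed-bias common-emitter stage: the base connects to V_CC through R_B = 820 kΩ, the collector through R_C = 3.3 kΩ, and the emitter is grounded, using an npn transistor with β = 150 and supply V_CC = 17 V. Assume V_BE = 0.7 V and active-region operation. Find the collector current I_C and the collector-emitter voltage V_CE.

Base loop: V_CC = I_B·R_B + V_BE, so I_B = (17 − 0.7)/820 kΩ = 0.0199 mA.
In the active region I_C = β·I_B = 150 × 0.0199 = 2.98 mA.
Collector loop: V_CE = V_CC − I_C·R_C = 17 − 2.98×3.3 = 7.16 V.
Since V_CE = 7.16 V > V_CE(sat) ≈ 0.2 V, the transistor is in the active region as assumed.

I_C ≈ 3 mA, V_CE ≈ 7.2 V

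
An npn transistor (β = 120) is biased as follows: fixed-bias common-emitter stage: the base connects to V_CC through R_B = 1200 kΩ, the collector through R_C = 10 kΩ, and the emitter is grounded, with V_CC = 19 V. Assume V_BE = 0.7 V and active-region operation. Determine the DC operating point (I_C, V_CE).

I_C ≈ 1.8 mA, V_CE ≈ 0.7 V

Base loop: V_CC = I_B·R_B + V_BE, so I_B = (19 − 0.7)/1200 kΩ = 0.0153 mA.
In the active region I_C = β·I_B = 120 × 0.0153 = 1.83 mA.
Collector loop: V_CE = V_CC − I_C·R_C = 19 − 1.83×10 = 0.7 V.
Since V_CE = 0.7 V > V_CE(sat) ≈ 0.2 V, the transistor is in the active region as assumed.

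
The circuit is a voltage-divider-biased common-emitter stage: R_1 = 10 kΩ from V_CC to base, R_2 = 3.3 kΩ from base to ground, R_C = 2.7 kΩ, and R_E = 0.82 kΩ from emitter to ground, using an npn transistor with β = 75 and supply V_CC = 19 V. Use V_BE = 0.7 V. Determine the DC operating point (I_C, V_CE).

I_C ≈ 4.6 mA, V_CE ≈ 2.6 V

Thevenize the base divider: V_Th = V_CC·R_2/(R_1+R_2) = 19×3.3/13.3 = 4.71 V, R_Th = R_1‖R_2 = 2.48 kΩ.
Base-emitter loop: V_Th = I_B·R_Th + V_BE + (β+1)I_B·R_E, so I_B = (4.71 − 0.7) / (2.48 + 76×0.82) = 0.0619 mA.
I_C = β·I_B = 75×0.0619 = 4.65 mA, and I_E = (β+1)I_B = 4.71 mA.
V_CE = V_CC − I_C·R_C − I_E·R_E = 19 − 4.65×2.7 − 4.71×0.82 = 2.6 V.
V_CE = 2.6 V > 0.2 V confirms active-region operation.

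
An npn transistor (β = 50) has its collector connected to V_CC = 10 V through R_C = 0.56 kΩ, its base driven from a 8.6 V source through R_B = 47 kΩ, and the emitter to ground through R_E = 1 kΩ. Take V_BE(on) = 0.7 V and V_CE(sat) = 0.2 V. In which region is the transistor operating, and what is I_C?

Assume active. Base-emitter loop: I_B = (V_BB − V_BE)/(R_B + (β+1)R_E) = (8.6 − 0.7)/(47 + 51×1) = 0.0806 mA.
I_C = β·I_B = 50×0.0806 = 4.03 mA.
V_CE = V_CC − I_C·R_C − I_E·R_E = 10 − 4.03×0.56 − 4.11×1 = 3.63 V > V_CE(sat), so the active-region assumption holds.

active; I_C ≈ 4 mA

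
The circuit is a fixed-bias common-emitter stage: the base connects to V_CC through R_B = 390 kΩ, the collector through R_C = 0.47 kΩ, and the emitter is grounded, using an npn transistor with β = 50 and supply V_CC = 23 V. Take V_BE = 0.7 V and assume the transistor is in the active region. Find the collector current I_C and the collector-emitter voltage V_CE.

I_C ≈ 2.9 mA, V_CE ≈ 22 V

Base loop: V_CC = I_B·R_B + V_BE, so I_B = (23 − 0.7)/390 kΩ = 0.0572 mA.
In the active region I_C = β·I_B = 50 × 0.0572 = 2.86 mA.
Collector loop: V_CE = V_CC − I_C·R_C = 23 − 2.86×0.47 = 21.7 V.
Since V_CE = 21.7 V > V_CE(sat) ≈ 0.2 V, the transistor is in the active region as assumed.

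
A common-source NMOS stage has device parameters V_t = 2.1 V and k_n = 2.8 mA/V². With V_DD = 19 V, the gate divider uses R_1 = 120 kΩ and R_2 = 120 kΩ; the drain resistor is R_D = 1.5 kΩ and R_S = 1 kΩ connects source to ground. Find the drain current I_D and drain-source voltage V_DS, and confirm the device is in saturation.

V_G = V_DD·R_2/(R_1+R_2) = 19×120/240 = 9.5 V.
Assume saturation: I_D = (k_n/2)(V_GS − V_t)² with V_GS = V_G − I_D·R_S = 9.5 − 1·I_D.
Substituting gives 1.4·I_D² − 21.7·I_D + 76.7 = 0, with roots I_D = 5.43 or 10.1 mA.
The root I_D = 10.1 mA gives V_GS = -0.584 V ≤ V_t, so take I_D = 5.43 mA.
Then V_GS = 4.07 V and V_DS = V_DD − I_D(R_D+R_S) = 19 − 5.43×2.5 = 5.42 V.
Saturation requires V_DS ≥ V_GS − V_t = 1.97 V; 5.42 ≥ 1.97 ✓.

I_D ≈ 5.4 mA, V_DS ≈ 5.4 V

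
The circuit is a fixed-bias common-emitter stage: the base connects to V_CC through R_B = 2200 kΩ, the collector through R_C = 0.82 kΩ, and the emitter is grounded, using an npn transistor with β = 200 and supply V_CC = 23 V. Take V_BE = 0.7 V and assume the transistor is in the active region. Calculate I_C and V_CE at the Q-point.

I_C ≈ 2 mA, V_CE ≈ 21 V

Base loop: V_CC = I_B·R_B + V_BE, so I_B = (23 − 0.7)/2200 kΩ = 0.0101 mA.
In the active region I_C = β·I_B = 200 × 0.0101 = 2.03 mA.
Collector loop: V_CE = V_CC − I_C·R_C = 23 − 2.03×0.82 = 21.3 V.
Since V_CE = 21.3 V > V_CE(sat) ≈ 0.2 V, the transistor is in the active region as assumed.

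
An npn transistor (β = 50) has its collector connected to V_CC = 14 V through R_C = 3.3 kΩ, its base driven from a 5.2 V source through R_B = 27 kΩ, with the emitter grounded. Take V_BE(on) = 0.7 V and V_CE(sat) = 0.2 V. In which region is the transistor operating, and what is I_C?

saturation; I_C ≈ 4.2 mA

Assume active: I_B = (5.2 − 0.7)/27 = 0.167 mA, giving I_C = β·I_B = 8.33 mA.
But then V_CE = 14 − 8.33×3.3 = -13.5 V < V_CE(sat) = 0.2 V — impossible in the active region.
So the transistor is saturated. With V_CE = 0.2 V, I_C = (V_CC − 0.2)/R_C = 13.8/3.3 = 4.18 mA.
Check: β·I_B = 8.33 mA > I_C = 4.18 mA, confirming saturation.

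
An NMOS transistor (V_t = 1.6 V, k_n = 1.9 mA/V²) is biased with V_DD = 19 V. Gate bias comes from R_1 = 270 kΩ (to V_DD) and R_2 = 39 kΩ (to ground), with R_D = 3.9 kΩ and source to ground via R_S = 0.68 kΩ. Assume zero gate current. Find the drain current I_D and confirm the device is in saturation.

V_G = V_DD·R_2/(R_1+R_2) = 19×39/309 = 2.4 V.
Assume saturation: I_D = (k_n/2)(V_GS − V_t)² with V_GS = V_G − I_D·R_S = 2.4 − 0.68·I_D.
Substituting gives 0.439·I_D² − 2.03·I_D + 0.605 = 0, with roots I_D = 0.32 or 4.3 mA.
The root I_D = 4.3 mA gives V_GS = -0.528 V ≤ V_t, so take I_D = 0.32 mA.
Then V_GS = 2.18 V and V_DS = V_DD − I_D(R_D+R_S) = 19 − 0.32×4.58 = 17.5 V.
Saturation requires V_DS ≥ V_GS − V_t = 0.58 V; 17.5 ≥ 0.58 ✓.

I_D ≈ 0.32 mA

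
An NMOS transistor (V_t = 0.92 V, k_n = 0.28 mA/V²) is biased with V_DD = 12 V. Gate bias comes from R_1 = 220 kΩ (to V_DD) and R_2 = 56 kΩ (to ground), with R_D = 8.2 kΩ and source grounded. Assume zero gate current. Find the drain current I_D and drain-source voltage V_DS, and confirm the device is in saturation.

I_D ≈ 0.32 mA, V_DS ≈ 9.4 V

V_G = V_DD·R_2/(R_1+R_2) = 12×56/276 = 2.43 V. With the source grounded, V_GS = V_G = 2.43 V.
Assume saturation: I_D = (k_n/2)(V_GS − V_t)² = (0.28/2)×(2.43 − 0.92)² = 0.14×1.51² = 0.321 mA.
V_DS = V_DD − I_D·R_D = 12 − 0.321×8.2 = 9.37 V.
Saturation requires V_DS ≥ V_GS − V_t = 1.51 V; 9.37 ≥ 1.51 ✓.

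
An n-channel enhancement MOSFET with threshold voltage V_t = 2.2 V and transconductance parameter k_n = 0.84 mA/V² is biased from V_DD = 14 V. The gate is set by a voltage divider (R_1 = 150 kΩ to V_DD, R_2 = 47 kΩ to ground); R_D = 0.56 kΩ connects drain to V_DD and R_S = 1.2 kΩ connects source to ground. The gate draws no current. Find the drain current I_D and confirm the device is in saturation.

I_D ≈ 0.28 mA

V_G = V_DD·R_2/(R_1+R_2) = 14×47/197 = 3.34 V.
Assume saturation: I_D = (k_n/2)(V_GS − V_t)² with V_GS = V_G − I_D·R_S = 3.34 − 1.2·I_D.
Substituting gives 0.605·I_D² − 2.15·I_D + 0.546 = 0, with roots I_D = 0.275 or 3.28 mA.
The root I_D = 3.28 mA gives V_GS = -0.594 V ≤ V_t, so take I_D = 0.275 mA.
Then V_GS = 3.01 V and V_DS = V_DD − I_D(R_D+R_S) = 14 − 0.275×1.76 = 13.5 V.
Saturation requires V_DS ≥ V_GS − V_t = 0.81 V; 13.5 ≥ 0.81 ✓.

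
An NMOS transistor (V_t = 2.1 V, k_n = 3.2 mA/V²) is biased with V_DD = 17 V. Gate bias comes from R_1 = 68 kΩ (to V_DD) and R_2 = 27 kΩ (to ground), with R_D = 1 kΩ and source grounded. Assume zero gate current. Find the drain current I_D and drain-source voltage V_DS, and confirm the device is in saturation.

V_G = V_DD·R_2/(R_1+R_2) = 17×27/95 = 4.83 V. With the source grounded, V_GS = V_G = 4.83 V.
Assume saturation: I_D = (k_n/2)(V_GS − V_t)² = (3.2/2)×(4.83 − 2.1)² = 1.6×2.73² = 11.9 mA.
V_DS = V_DD − I_D·R_D = 17 − 11.9×1 = 5.06 V.
Saturation requires V_DS ≥ V_GS − V_t = 2.73 V; 5.06 ≥ 2.73 ✓.

I_D ≈ 12 mA, V_DS ≈ 5.1 V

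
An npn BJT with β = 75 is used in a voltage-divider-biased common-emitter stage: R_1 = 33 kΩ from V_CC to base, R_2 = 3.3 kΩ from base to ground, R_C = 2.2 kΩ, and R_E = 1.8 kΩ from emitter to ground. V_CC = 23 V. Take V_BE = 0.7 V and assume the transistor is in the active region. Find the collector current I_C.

I_C ≈ 0.75 mA

Thevenize the base divider: V_Th = V_CC·R_2/(R_1+R_2) = 23×3.3/36.3 = 2.09 V, R_Th = R_1‖R_2 = 3 kΩ.
Base-emitter loop: V_Th = I_B·R_Th + V_BE + (β+1)I_B·R_E, so I_B = (2.09 − 0.7) / (3 + 76×1.8) = 0.00995 mA.
I_C = β·I_B = 75×0.00995 = 0.746 mA, and I_E = (β+1)I_B = 0.756 mA.
V_CE = V_CC − I_C·R_C − I_E·R_E = 23 − 0.746×2.2 − 0.756×1.8 = 20 V.
V_CE = 20 V > 0.2 V confirms active-region operation.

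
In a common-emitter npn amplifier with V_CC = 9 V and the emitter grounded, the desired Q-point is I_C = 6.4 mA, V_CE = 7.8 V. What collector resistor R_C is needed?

R_C ≈ 0.19 kΩ

Collector loop: V_CC = I_C·R_C + V_CE.
R_C = (V_CC − V_CE)/I_C = (9 − 7.8)/6.4 = 0.188 kΩ.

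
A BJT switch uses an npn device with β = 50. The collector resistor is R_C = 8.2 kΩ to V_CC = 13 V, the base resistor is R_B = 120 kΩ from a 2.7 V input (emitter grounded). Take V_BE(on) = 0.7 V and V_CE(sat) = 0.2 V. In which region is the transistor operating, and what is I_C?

active; I_C ≈ 0.83 mA

Assume active. Base-emitter loop: I_B = (V_BB − V_BE)/R_B = (2.7 − 0.7)/120 = 0.0167 mA.
I_C = β·I_B = 50×0.0167 = 0.833 mA.
V_CE = V_CC − I_C·R_C = 13 − 0.833×8.2 = 6.17 V > V_CE(sat), so the active-region assumption holds.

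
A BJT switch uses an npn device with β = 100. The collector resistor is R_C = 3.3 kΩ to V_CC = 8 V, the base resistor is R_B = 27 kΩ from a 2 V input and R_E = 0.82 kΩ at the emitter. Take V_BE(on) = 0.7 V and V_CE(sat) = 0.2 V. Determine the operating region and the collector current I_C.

Assume active. Base-emitter loop: I_B = (V_BB − V_BE)/(R_B + (β+1)R_E) = (2 − 0.7)/(27 + 101×0.82) = 0.0118 mA.
I_C = β·I_B = 100×0.0118 = 1.18 mA.
V_CE = V_CC − I_C·R_C − I_E·R_E = 8 − 1.18×3.3 − 1.2×0.82 = 3.11 V > V_CE(sat), so the active-region assumption holds.

active; I_C ≈ 1.2 mA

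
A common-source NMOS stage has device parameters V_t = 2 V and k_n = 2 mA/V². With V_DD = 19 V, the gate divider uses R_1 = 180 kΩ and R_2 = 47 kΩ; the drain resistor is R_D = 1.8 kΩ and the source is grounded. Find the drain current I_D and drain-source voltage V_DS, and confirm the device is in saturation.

I_D ≈ 3.7 mA, V_DS ≈ 12 V

V_G = V_DD·R_2/(R_1+R_2) = 19×47/227 = 3.93 V. With the source grounded, V_GS = V_G = 3.93 V.
Assume saturation: I_D = (k_n/2)(V_GS − V_t)² = (2/2)×(3.93 − 2)² = 1×1.93² = 3.74 mA.
V_DS = V_DD − I_D·R_D = 19 − 3.74×1.8 = 12.3 V.
Saturation requires V_DS ≥ V_GS − V_t = 1.93 V; 12.3 ≥ 1.93 ✓.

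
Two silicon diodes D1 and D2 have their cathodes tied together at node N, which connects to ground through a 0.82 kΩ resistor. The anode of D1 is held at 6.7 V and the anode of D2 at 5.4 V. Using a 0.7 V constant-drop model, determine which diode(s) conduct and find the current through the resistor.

Only D1 conducts; I_R ≈ 7.3 mA

Assume both conduct. Then node N would need to be at both 6.7−0.7 = 6 V and 5.4−0.7 = 4.7 V, which is impossible.
Assume only D1 conducts: V_N = 6.7 − 0.7 = 6 V, so I_R = 6/0.82 = 7.32 mA.
Check D2: its anode-to-cathode voltage is 5.4 − 6 = -0.6 V < 0.7 V, so it is off. The assumption is consistent.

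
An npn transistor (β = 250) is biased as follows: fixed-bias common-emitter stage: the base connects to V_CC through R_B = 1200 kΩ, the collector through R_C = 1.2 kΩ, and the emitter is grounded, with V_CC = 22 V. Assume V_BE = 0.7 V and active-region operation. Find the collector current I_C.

Base loop: V_CC = I_B·R_B + V_BE, so I_B = (22 − 0.7)/1200 kΩ = 0.0178 mA.
In the active region I_C = β·I_B = 250 × 0.0178 = 4.44 mA.
Collector loop: V_CE = V_CC − I_C·R_C = 22 − 4.44×1.2 = 16.7 V.
Since V_CE = 16.7 V > V_CE(sat) ≈ 0.2 V, the transistor is in the active region as assumed.

I_C ≈ 4.4 mA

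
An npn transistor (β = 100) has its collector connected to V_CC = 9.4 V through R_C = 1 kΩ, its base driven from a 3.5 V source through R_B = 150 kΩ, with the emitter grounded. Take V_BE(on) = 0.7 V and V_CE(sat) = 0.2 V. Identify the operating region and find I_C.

Assume active. Base-emitter loop: I_B = (V_BB − V_BE)/R_B = (3.5 − 0.7)/150 = 0.0187 mA.
I_C = β·I_B = 100×0.0187 = 1.87 mA.
V_CE = V_CC − I_C·R_C = 9.4 − 1.87×1 = 7.53 V > V_CE(sat), so the active-region assumption holds.

active; I_C ≈ 1.9 mA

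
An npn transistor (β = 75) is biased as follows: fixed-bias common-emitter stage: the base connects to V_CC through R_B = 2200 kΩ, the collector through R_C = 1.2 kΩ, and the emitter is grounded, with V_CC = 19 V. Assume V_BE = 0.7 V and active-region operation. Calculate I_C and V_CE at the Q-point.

Base loop: V_CC = I_B·R_B + V_BE, so I_B = (19 − 0.7)/2200 kΩ = 0.00832 mA.
In the active region I_C = β·I_B = 75 × 0.00832 = 0.624 mA.
Collector loop: V_CE = V_CC − I_C·R_C = 19 − 0.624×1.2 = 18.3 V.
Since V_CE = 18.3 V > V_CE(sat) ≈ 0.2 V, the transistor is in the active region as assumed.

I_C ≈ 0.62 mA, V_CE ≈ 18 V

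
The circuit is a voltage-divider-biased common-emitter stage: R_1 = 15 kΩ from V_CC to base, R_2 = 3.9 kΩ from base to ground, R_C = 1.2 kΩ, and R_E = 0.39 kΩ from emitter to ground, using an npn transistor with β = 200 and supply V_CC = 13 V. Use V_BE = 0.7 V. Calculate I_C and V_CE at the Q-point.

Thevenize the base divider: V_Th = V_CC·R_2/(R_1+R_2) = 13×3.9/18.9 = 2.68 V, R_Th = R_1‖R_2 = 3.1 kΩ.
Base-emitter loop: V_Th = I_B·R_Th + V_BE + (β+1)I_B·R_E, so I_B = (2.68 − 0.7) / (3.1 + 201×0.39) = 0.0243 mA.
I_C = β·I_B = 200×0.0243 = 4.87 mA, and I_E = (β+1)I_B = 4.89 mA.
V_CE = V_CC − I_C·R_C − I_E·R_E = 13 − 4.87×1.2 − 4.89×0.39 = 5.25 V.
V_CE = 5.25 V > 0.2 V confirms active-region operation.

I_C ≈ 4.9 mA, V_CE ≈ 5.3 V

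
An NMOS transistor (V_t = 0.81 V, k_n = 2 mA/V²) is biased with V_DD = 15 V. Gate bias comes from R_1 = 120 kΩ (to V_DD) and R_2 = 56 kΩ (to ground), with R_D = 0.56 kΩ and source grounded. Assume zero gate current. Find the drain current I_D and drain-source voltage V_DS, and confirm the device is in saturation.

I_D ≈ 16 mA, V_DS ≈ 6.2 V

V_G = V_DD·R_2/(R_1+R_2) = 15×56/176 = 4.77 V. With the source grounded, V_GS = V_G = 4.77 V.
Assume saturation: I_D = (k_n/2)(V_GS − V_t)² = (2/2)×(4.77 − 0.81)² = 1×3.96² = 15.7 mA.
V_DS = V_DD − I_D·R_D = 15 − 15.7×0.56 = 6.21 V.
Saturation requires V_DS ≥ V_GS − V_t = 3.96 V; 6.21 ≥ 3.96 ✓.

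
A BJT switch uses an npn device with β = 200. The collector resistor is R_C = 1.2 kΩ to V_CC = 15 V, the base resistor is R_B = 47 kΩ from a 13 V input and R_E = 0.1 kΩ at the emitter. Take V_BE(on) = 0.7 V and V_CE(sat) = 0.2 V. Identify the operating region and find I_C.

saturation; I_C ≈ 11 mA

Assume active: I_B = (13 − 0.7)/(47 + 201×0.1) = 0.183 mA, I_C = β·I_B = 36.7 mA.
Then V_CE = 15 − 36.7×1.2 − 36.8×0.1 = -32.7 V < 0.2 V — the active assumption fails.
Re-solve with V_CE = 0.2 V. KCL at the emitter: V_E/R_E = (V_BB−0.7−V_E)/R_B + (V_CC−0.2−V_E)/R_C, giving V_E = 1.16 V.
I_C = (V_CC − 0.2 − V_E)/R_C = (14.8 − 1.16)/1.2 = 11.4 mA.
Check: I_B = (12.3 − 1.16)/47 = 0.237 mA, and β·I_B = 47.4 mA > I_C, confirming saturation.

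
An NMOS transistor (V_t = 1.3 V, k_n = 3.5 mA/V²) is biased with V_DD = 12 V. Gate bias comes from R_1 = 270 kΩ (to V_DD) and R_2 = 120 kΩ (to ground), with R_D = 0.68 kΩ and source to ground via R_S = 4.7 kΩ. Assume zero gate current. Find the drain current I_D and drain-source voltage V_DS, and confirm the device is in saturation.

V_G = V_DD·R_2/(R_1+R_2) = 12×120/390 = 3.69 V.
Assume saturation: I_D = (k_n/2)(V_GS − V_t)² with V_GS = V_G − I_D·R_S = 3.69 − 4.7·I_D.
Substituting gives 38.7·I_D² − 40.4·I_D + 10 = 0, with roots I_D = 0.406 or 0.637 mA.
The root I_D = 0.637 mA gives V_GS = 0.696 V ≤ V_t, so take I_D = 0.406 mA.
Then V_GS = 1.78 V and V_DS = V_DD − I_D(R_D+R_S) = 12 − 0.406×5.38 = 9.81 V.
Saturation requires V_DS ≥ V_GS − V_t = 0.482 V; 9.81 ≥ 0.482 ✓.

I_D ≈ 0.41 mA, V_DS ≈ 9.8 V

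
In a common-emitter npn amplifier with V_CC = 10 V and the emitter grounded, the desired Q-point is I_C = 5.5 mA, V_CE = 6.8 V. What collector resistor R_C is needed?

R_C ≈ 0.58 kΩ

Collector loop: V_CC = I_C·R_C + V_CE.
R_C = (V_CC − V_CE)/I_C = (10 − 6.8)/5.5 = 0.582 kΩ.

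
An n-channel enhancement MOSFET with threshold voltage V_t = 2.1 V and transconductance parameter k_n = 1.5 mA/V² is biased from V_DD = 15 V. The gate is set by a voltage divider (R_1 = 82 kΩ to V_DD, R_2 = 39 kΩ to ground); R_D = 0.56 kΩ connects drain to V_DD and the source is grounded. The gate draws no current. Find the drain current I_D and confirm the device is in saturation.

I_D ≈ 5.6 mA

V_G = V_DD·R_2/(R_1+R_2) = 15×39/121 = 4.83 V. With the source grounded, V_GS = V_G = 4.83 V.
Assume saturation: I_D = (k_n/2)(V_GS − V_t)² = (1.5/2)×(4.83 − 2.1)² = 0.75×2.73² = 5.61 mA.
V_DS = V_DD − I_D·R_D = 15 − 5.61×0.56 = 11.9 V.
Saturation requires V_DS ≥ V_GS − V_t = 2.73 V; 11.9 ≥ 2.73 ✓.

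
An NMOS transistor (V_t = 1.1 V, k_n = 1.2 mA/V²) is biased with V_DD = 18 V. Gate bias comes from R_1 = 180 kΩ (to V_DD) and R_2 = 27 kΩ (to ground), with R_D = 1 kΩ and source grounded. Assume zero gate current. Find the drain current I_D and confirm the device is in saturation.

V_G = V_DD·R_2/(R_1+R_2) = 18×27/207 = 2.35 V. With the source grounded, V_GS = V_G = 2.35 V.
Assume saturation: I_D = (k_n/2)(V_GS − V_t)² = (1.2/2)×(2.35 − 1.1)² = 0.6×1.25² = 0.934 mA.
V_DS = V_DD − I_D·R_D = 18 − 0.934×1 = 17.1 V.
Saturation requires V_DS ≥ V_GS − V_t = 1.25 V; 17.1 ≥ 1.25 ✓.

I_D ≈ 0.93 mA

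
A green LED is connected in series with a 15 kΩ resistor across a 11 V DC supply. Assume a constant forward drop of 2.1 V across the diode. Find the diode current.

KVL around the loop: 11 = V_D + I·R = 2.1 + I × 15 kΩ.
So I = (11 − 2.1) / 15 kΩ = 8.9 / 15 = 0.593 mA.

I ≈ 0.59 mA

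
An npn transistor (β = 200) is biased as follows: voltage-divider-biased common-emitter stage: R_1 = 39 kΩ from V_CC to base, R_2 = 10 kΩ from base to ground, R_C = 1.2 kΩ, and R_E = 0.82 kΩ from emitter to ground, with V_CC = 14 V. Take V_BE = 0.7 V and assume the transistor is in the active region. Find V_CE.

Thevenize the base divider: V_Th = V_CC·R_2/(R_1+R_2) = 14×10/49 = 2.86 V, R_Th = R_1‖R_2 = 7.96 kΩ.
Base-emitter loop: V_Th = I_B·R_Th + V_BE + (β+1)I_B·R_E, so I_B = (2.86 − 0.7) / (7.96 + 201×0.82) = 0.0125 mA.
I_C = β·I_B = 200×0.0125 = 2.5 mA, and I_E = (β+1)I_B = 2.51 mA.
V_CE = V_CC − I_C·R_C − I_E·R_E = 14 − 2.5×1.2 − 2.51×0.82 = 8.95 V.
V_CE = 8.95 V > 0.2 V confirms active-region operation.

V_CE ≈ 8.9 V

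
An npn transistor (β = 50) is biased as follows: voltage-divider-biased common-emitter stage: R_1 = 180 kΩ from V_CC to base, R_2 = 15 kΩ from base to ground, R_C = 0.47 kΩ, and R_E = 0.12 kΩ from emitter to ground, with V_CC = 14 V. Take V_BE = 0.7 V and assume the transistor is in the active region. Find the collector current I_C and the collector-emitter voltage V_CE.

Thevenize the base divider: V_Th = V_CC·R_2/(R_1+R_2) = 14×15/195 = 1.08 V, R_Th = R_1‖R_2 = 13.8 kΩ.
Base-emitter loop: V_Th = I_B·R_Th + V_BE + (β+1)I_B·R_E, so I_B = (1.08 − 0.7) / (13.8 + 51×0.12) = 0.0189 mA.
I_C = β·I_B = 50×0.0189 = 0.944 mA, and I_E = (β+1)I_B = 0.963 mA.
V_CE = V_CC − I_C·R_C − I_E·R_E = 14 − 0.944×0.47 − 0.963×0.12 = 13.4 V.
V_CE = 13.4 V > 0.2 V confirms active-region operation.

I_C ≈ 0.94 mA, V_CE ≈ 13 V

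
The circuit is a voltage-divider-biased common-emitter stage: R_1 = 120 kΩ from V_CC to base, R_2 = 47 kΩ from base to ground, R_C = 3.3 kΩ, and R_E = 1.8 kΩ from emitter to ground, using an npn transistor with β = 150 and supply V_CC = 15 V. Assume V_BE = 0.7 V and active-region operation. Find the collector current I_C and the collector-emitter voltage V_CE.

I_C ≈ 1.7 mA, V_CE ≈ 6.2 V

Thevenize the base divider: V_Th = V_CC·R_2/(R_1+R_2) = 15×47/167 = 4.22 V, R_Th = R_1‖R_2 = 33.8 kΩ.
Base-emitter loop: V_Th = I_B·R_Th + V_BE + (β+1)I_B·R_E, so I_B = (4.22 − 0.7) / (33.8 + 151×1.8) = 0.0115 mA.
I_C = β·I_B = 150×0.0115 = 1.73 mA, and I_E = (β+1)I_B = 1.74 mA.
V_CE = V_CC − I_C·R_C − I_E·R_E = 15 − 1.73×3.3 − 1.74×1.8 = 6.16 V.
V_CE = 6.16 V > 0.2 V confirms active-region operation.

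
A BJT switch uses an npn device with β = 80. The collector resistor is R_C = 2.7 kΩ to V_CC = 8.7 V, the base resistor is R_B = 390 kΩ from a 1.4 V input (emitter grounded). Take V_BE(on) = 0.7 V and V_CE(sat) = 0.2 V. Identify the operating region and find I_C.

active; I_C ≈ 0.14 mA

Assume active. Base-emitter loop: I_B = (V_BB − V_BE)/R_B = (1.4 − 0.7)/390 = 0.00179 mA.
I_C = β·I_B = 80×0.00179 = 0.144 mA.
V_CE = V_CC − I_C·R_C = 8.7 − 0.144×2.7 = 8.31 V > V_CE(sat), so the active-region assumption holds.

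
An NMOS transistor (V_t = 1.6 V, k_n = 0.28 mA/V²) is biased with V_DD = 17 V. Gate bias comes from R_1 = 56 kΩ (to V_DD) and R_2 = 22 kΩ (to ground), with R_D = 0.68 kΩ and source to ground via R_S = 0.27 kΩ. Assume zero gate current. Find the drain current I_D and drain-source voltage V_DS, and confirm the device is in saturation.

I_D ≈ 1.2 mA, V_DS ≈ 16 V

V_G = V_DD·R_2/(R_1+R_2) = 17×22/78 = 4.79 V.
Assume saturation: I_D = (k_n/2)(V_GS − V_t)² with V_GS = V_G − I_D·R_S = 4.79 − 0.27·I_D.
Substituting gives 0.0102·I_D² − 1.24·I_D + 1.43 = 0, with roots I_D = 1.16 or 120 mA.
The root I_D = 120 mA gives V_GS = -27.7 V ≤ V_t, so take I_D = 1.16 mA.
Then V_GS = 4.48 V and V_DS = V_DD − I_D(R_D+R_S) = 17 − 1.16×0.95 = 15.9 V.
Saturation requires V_DS ≥ V_GS − V_t = 2.88 V; 15.9 ≥ 2.88 ✓.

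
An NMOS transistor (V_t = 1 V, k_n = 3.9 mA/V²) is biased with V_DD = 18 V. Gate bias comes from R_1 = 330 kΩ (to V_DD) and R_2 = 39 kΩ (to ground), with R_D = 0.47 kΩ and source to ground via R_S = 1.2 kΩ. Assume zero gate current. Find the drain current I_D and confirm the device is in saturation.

V_G = V_DD·R_2/(R_1+R_2) = 18×39/369 = 1.9 V.
Assume saturation: I_D = (k_n/2)(V_GS − V_t)² with V_GS = V_G − I_D·R_S = 1.9 − 1.2·I_D.
Substituting gives 2.81·I_D² − 5.22·I_D + 1.59 = 0, with roots I_D = 0.383 or 1.48 mA.
The root I_D = 1.48 mA gives V_GS = 0.13 V ≤ V_t, so take I_D = 0.383 mA.
Then V_GS = 1.44 V and V_DS = V_DD − I_D(R_D+R_S) = 18 − 0.383×1.67 = 17.4 V.
Saturation requires V_DS ≥ V_GS − V_t = 0.443 V; 17.4 ≥ 0.443 ✓.

I_D ≈ 0.38 mA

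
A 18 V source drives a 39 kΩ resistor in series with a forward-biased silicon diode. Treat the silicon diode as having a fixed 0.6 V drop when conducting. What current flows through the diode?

I ≈ 0.45 mA

KVL around the loop: 18 = V_D + I·R = 0.6 + I × 39 kΩ.
So I = (18 − 0.6) / 39 kΩ = 17.4 / 39 = 0.446 mA.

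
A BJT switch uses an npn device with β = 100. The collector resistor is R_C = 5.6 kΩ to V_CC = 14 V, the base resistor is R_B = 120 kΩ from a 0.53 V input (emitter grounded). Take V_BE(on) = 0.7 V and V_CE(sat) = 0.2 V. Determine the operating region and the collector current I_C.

V_BB = 0.53 V ≤ V_BE(on) = 0.7 V, so the base-emitter junction is not forward biased.
The transistor is in cutoff: I_B = I_C = 0.

cutoff; I_C ≈ 0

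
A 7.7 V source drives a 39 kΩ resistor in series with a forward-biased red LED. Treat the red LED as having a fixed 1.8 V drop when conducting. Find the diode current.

I ≈ 0.15 mA

KVL around the loop: 7.7 = V_D + I·R = 1.8 + I × 39 kΩ.
So I = (7.7 − 1.8) / 39 kΩ = 5.9 / 39 = 0.151 mA.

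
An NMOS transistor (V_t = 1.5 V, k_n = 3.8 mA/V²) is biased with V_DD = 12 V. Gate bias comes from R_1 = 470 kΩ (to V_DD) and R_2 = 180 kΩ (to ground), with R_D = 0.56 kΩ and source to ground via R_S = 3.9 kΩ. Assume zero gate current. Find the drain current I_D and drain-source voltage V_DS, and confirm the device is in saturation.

I_D ≈ 0.36 mA, V_DS ≈ 10 V

V_G = V_DD·R_2/(R_1+R_2) = 12×180/650 = 3.32 V.
Assume saturation: I_D = (k_n/2)(V_GS − V_t)² with V_GS = V_G − I_D·R_S = 3.32 − 3.9·I_D.
Substituting gives 28.9·I_D² − 28·I_D + 6.31 = 0, with roots I_D = 0.356 or 0.613 mA.
The root I_D = 0.613 mA gives V_GS = 0.932 V ≤ V_t, so take I_D = 0.356 mA.
Then V_GS = 1.93 V and V_DS = V_DD − I_D(R_D+R_S) = 12 − 0.356×4.46 = 10.4 V.
Saturation requires V_DS ≥ V_GS − V_t = 0.433 V; 10.4 ≥ 0.433 ✓.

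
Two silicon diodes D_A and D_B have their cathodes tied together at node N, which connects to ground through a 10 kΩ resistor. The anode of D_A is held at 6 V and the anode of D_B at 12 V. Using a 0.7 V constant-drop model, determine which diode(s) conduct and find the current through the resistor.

Assume both conduct. Then node N would need to be at both 6−0.7 = 5.3 V and 12−0.7 = 11.3 V, which is impossible.
Assume only D_B conducts: V_N = 12 − 0.7 = 11.3 V, so I_R = 11.3/10 = 1.13 mA.
Check D_A: its anode-to-cathode voltage is 6 − 11.3 = -5.3 V < 0.7 V, so it is off. The assumption is consistent.

Only D_B conducts; I_R ≈ 1.1 mA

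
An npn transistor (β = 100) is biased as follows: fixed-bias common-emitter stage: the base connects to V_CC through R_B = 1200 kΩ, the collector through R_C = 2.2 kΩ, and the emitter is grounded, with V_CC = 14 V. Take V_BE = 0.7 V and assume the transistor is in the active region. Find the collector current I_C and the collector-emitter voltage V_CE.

I_C ≈ 1.1 mA, V_CE ≈ 12 V

Base loop: V_CC = I_B·R_B + V_BE, so I_B = (14 − 0.7)/1200 kΩ = 0.0111 mA.
In the active region I_C = β·I_B = 100 × 0.0111 = 1.11 mA.
Collector loop: V_CE = V_CC − I_C·R_C = 14 − 1.11×2.2 = 11.6 V.
Since V_CE = 11.6 V > V_CE(sat) ≈ 0.2 V, the transistor is in the active region as assumed.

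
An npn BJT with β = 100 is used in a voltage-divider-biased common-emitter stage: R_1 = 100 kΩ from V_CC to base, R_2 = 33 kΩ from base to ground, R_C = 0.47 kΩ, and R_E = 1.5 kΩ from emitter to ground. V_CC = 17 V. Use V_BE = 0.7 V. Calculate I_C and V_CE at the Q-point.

I_C ≈ 2 mA, V_CE ≈ 13 V

Thevenize the base divider: V_Th = V_CC·R_2/(R_1+R_2) = 17×33/133 = 4.22 V, R_Th = R_1‖R_2 = 24.8 kΩ.
Base-emitter loop: V_Th = I_B·R_Th + V_BE + (β+1)I_B·R_E, so I_B = (4.22 − 0.7) / (24.8 + 101×1.5) = 0.02 mA.
I_C = β·I_B = 100×0.02 = 2 mA, and I_E = (β+1)I_B = 2.02 mA.
V_CE = V_CC − I_C·R_C − I_E·R_E = 17 − 2×0.47 − 2.02×1.5 = 13 V.
V_CE = 13 V > 0.2 V confirms active-region operation.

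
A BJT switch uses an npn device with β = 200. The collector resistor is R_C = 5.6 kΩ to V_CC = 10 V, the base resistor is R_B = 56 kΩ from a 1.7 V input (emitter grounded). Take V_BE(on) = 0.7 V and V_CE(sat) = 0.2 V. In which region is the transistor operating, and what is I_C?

Assume active: I_B = (1.7 − 0.7)/56 = 0.0179 mA, giving I_C = β·I_B = 3.57 mA.
But then V_CE = 10 − 3.57×5.6 = -10 V < V_CE(sat) = 0.2 V — impossible in the active region.
So the transistor is saturated. With V_CE = 0.2 V, I_C = (V_CC − 0.2)/R_C = 9.8/5.6 = 1.75 mA.
Check: β·I_B = 3.57 mA > I_C = 1.75 mA, confirming saturation.

saturation; I_C ≈ 1.8 mA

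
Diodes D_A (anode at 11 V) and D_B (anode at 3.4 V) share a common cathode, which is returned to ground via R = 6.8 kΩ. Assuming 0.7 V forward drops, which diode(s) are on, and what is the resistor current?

Only D_A conducts; I_R ≈ 1.5 mA

Assume both conduct. Then node N would need to be at both 11−0.7 = 10.3 V and 3.4−0.7 = 2.7 V, which is impossible.
Assume only D_A conducts: V_N = 11 − 0.7 = 10.3 V, so I_R = 10.3/6.8 = 1.51 mA.
Check D_B: its anode-to-cathode voltage is 3.4 − 10.3 = -6.9 V < 0.7 V, so it is off. The assumption is consistent.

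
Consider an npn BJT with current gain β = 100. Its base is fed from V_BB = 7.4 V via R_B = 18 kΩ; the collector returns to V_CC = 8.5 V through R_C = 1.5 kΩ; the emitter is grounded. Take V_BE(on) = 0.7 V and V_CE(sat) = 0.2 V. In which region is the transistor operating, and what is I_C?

saturation; I_C ≈ 5.5 mA

Assume active: I_B = (7.4 − 0.7)/18 = 0.372 mA, giving I_C = β·I_B = 37.2 mA.
But then V_CE = 8.5 − 37.2×1.5 = -47.3 V < V_CE(sat) = 0.2 V — impossible in the active region.
So the transistor is saturated. With V_CE = 0.2 V, I_C = (V_CC − 0.2)/R_C = 8.3/1.5 = 5.53 mA.
Check: β·I_B = 37.2 mA > I_C = 5.53 mA, confirming saturation.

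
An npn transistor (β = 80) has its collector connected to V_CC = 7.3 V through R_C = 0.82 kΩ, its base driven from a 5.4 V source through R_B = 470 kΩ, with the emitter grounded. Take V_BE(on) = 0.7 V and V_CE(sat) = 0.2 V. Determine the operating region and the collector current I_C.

active; I_C ≈ 0.8 mA

Assume active. Base-emitter loop: I_B = (V_BB − V_BE)/R_B = (5.4 − 0.7)/470 = 0.01 mA.
I_C = β·I_B = 80×0.01 = 0.8 mA.
V_CE = V_CC − I_C·R_C = 7.3 − 0.8×0.82 = 6.64 V > V_CE(sat), so the active-region assumption holds.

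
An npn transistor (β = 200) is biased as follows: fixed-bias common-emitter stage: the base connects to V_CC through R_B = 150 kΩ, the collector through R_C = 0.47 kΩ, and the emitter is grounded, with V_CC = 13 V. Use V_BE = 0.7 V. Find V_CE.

Base loop: V_CC = I_B·R_B + V_BE, so I_B = (13 − 0.7)/150 kΩ = 0.082 mA.
In the active region I_C = β·I_B = 200 × 0.082 = 16.4 mA.
Collector loop: V_CE = V_CC − I_C·R_C = 13 − 16.4×0.47 = 5.29 V.
Since V_CE = 5.29 V > V_CE(sat) ≈ 0.2 V, the transistor is in the active region as assumed.

V_CE ≈ 5.3 V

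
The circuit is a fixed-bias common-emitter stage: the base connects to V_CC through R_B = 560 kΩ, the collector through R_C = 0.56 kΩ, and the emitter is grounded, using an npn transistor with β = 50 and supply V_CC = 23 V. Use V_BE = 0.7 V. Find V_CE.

V_CE ≈ 22 V

Base loop: V_CC = I_B·R_B + V_BE, so I_B = (23 − 0.7)/560 kΩ = 0.0398 mA.
In the active region I_C = β·I_B = 50 × 0.0398 = 1.99 mA.
Collector loop: V_CE = V_CC − I_C·R_C = 23 − 1.99×0.56 = 21.9 V.
Since V_CE = 21.9 V > V_CE(sat) ≈ 0.2 V, the transistor is in the active region as assumed.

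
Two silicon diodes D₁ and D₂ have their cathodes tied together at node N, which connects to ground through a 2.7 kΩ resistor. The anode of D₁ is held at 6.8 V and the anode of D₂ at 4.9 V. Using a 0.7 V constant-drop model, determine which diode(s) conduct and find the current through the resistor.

Only D₁ conducts; I_R ≈ 2.3 mA

Assume both conduct. Then node N would need to be at both 6.8−0.7 = 6.1 V and 4.9−0.7 = 4.2 V, which is impossible.
Assume only D₁ conducts: V_N = 6.8 − 0.7 = 6.1 V, so I_R = 6.1/2.7 = 2.26 mA.
Check D₂: its anode-to-cathode voltage is 4.9 − 6.1 = -1.2 V < 0.7 V, so it is off. The assumption is consistent.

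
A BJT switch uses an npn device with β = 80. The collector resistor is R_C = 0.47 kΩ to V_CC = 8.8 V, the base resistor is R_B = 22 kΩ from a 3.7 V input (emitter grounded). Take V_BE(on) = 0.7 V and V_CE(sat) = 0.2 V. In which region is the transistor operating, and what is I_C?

Assume active. Base-emitter loop: I_B = (V_BB − V_BE)/R_B = (3.7 − 0.7)/22 = 0.136 mA.
I_C = β·I_B = 80×0.136 = 10.9 mA.
V_CE = V_CC − I_C·R_C = 8.8 − 10.9×0.47 = 3.67 V > V_CE(sat), so the active-region assumption holds.

active; I_C ≈ 11 mA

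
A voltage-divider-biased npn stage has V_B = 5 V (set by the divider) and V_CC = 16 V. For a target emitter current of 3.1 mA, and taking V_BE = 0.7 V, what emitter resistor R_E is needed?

R_E ≈ 1.4 kΩ

V_E = V_B − V_BE = 5 − 0.7 = 4.3 V.
R_E = V_E / I_E = 4.3 / 3.1 = 1.39 kΩ.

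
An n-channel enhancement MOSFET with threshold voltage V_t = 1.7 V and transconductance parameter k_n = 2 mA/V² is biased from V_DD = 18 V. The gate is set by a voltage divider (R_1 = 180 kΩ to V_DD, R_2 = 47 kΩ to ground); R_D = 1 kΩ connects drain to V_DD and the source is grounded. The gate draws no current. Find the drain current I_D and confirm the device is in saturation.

I_D ≈ 4.1 mA

V_G = V_DD·R_2/(R_1+R_2) = 18×47/227 = 3.73 V. With the source grounded, V_GS = V_G = 3.73 V.
Assume saturation: I_D = (k_n/2)(V_GS − V_t)² = (2/2)×(3.73 − 1.7)² = 1×2.03² = 4.11 mA.
V_DS = V_DD − I_D·R_D = 18 − 4.11×1 = 13.9 V.
Saturation requires V_DS ≥ V_GS − V_t = 2.03 V; 13.9 ≥ 2.03 ✓.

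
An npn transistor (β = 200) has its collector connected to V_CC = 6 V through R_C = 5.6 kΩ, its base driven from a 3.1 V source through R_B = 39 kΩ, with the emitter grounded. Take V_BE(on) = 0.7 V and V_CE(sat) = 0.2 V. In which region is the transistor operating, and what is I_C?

Assume active: I_B = (3.1 − 0.7)/39 = 0.0615 mA, giving I_C = β·I_B = 12.3 mA.
But then V_CE = 6 − 12.3×5.6 = -62.9 V < V_CE(sat) = 0.2 V — impossible in the active region.
So the transistor is saturated. With V_CE = 0.2 V, I_C = (V_CC − 0.2)/R_C = 5.8/5.6 = 1.04 mA.
Check: β·I_B = 12.3 mA > I_C = 1.04 mA, confirming saturation.

saturation; I_C ≈ 1 mA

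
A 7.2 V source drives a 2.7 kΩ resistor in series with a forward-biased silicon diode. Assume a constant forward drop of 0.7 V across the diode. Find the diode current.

KVL around the loop: 7.2 = V_D + I·R = 0.7 + I × 2.7 kΩ.
So I = (7.2 − 0.7) / 2.7 kΩ = 6.5 / 2.7 = 2.41 mA.

I ≈ 2.4 mA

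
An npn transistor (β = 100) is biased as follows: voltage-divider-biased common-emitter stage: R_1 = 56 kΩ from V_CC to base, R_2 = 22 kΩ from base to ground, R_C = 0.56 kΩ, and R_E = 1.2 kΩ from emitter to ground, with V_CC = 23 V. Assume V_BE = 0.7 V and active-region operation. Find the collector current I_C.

I_C ≈ 4.2 mA

Thevenize the base divider: V_Th = V_CC·R_2/(R_1+R_2) = 23×22/78 = 6.49 V, R_Th = R_1‖R_2 = 15.8 kΩ.
Base-emitter loop: V_Th = I_B·R_Th + V_BE + (β+1)I_B·R_E, so I_B = (6.49 − 0.7) / (15.8 + 101×1.2) = 0.0422 mA.
I_C = β·I_B = 100×0.0422 = 4.22 mA, and I_E = (β+1)I_B = 4.27 mA.
V_CE = V_CC − I_C·R_C − I_E·R_E = 23 − 4.22×0.56 − 4.27×1.2 = 15.5 V.
V_CE = 15.5 V > 0.2 V confirms active-region operation.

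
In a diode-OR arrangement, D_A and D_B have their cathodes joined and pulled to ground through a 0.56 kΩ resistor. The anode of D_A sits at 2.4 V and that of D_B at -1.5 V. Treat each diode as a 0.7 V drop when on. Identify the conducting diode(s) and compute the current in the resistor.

Only D_A conducts; I_R ≈ 3 mA

Assume both conduct. Then node N would need to be at both 2.4−0.7 = 1.7 V and -1.5−0.7 = -2.2 V, which is impossible.
Assume only D_A conducts: V_N = 2.4 − 0.7 = 1.7 V, so I_R = 1.7/0.56 = 3.04 mA.
Check D_B: its anode-to-cathode voltage is -1.5 − 1.7 = -3.2 V < 0.7 V, so it is off. The assumption is consistent.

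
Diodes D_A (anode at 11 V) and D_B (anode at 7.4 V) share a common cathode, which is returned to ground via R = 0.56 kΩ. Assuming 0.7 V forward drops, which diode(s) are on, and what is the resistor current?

Assume both conduct. Then node N would need to be at both 11−0.7 = 10.3 V and 7.4−0.7 = 6.7 V, which is impossible.
Assume only D_A conducts: V_N = 11 − 0.7 = 10.3 V, so I_R = 10.3/0.56 = 18.4 mA.
Check D_B: its anode-to-cathode voltage is 7.4 − 10.3 = -2.9 V < 0.7 V, so it is off. The assumption is consistent.

Only D_A conducts; I_R ≈ 18 mA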